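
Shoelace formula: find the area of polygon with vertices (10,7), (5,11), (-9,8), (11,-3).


sum(xi*y_{i+1}) = 10*11 + 5*8 - 9*(-3) + 11*7 = 254
sum(yi*x_{i+1}) = 7*5 + 11*(-9) + 8*11 - 3*10 = -6
Area = |254 + 6|/2 = 260/2 = 130.0000

130.0000 sq units


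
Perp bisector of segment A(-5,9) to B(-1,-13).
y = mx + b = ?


Midpoint = (-3, -2)
Slope of AB = dy/dx = -22/4 = -5.5000
Perp slope = -dx/dy = 4/22 = 0.1818
b = My - (perp slope)*Mx = -2 + (4*(-3))/(-22) = -2 + 0.5455 = -1.4545

y = 0.1818x - 1.4545


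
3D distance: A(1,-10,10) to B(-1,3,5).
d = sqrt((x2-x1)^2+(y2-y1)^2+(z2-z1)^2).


dx=-2, dy=13, dz=-5
d = sqrt(4+169+25) = sqrt(198) = 14.0712

14.0712


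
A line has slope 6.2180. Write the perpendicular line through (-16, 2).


Perpendicular slope = -1/m1 = -1/6.2180 = -0.1608
b2 = y0 - m2*x0 = 2 - 16/6.2180 = 2 - 2.5732 = -0.5732

y = -0.1608x - 0.5732


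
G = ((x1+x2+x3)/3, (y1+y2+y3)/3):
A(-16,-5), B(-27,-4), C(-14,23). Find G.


Gx = (-16- 27- 14)/3 = -57/3 = -19.0000
Gy = (-5- 4+23)/3 = 14/3 = 4.6667

G = (-19.0000, 4.6667)


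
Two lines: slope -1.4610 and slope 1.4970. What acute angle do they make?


m1-m2 = -2.958
1+m1*m2 = -1.187117
tan(theta) = |-2.958/(-1.187117)| = 2.491751
theta = arctan(|-2.958/(-1.187117)|) = 68.1332 degrees (acute angle)

68.1332 degrees


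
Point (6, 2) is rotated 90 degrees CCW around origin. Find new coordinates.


cos(90) = 0, sin(90) = 1
x' = 6*0 - 2*1 = -2
y' = 6*1 + 2*0 = 6

(-2, 6)


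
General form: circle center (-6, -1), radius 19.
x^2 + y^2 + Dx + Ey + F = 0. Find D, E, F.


(x+ 6)^2 + (y+ 1)^2 = 19^2
D = -2h = 12, E = -2k = 2
F = h^2+k^2-r^2 = 36+1-361 = -324

D = 12, E = 2, F = -324


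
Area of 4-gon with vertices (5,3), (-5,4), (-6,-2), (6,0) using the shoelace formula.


sum(xi*y_{i+1}) = 5*4 - 5*(-2) - 6*0 + 6*3 = 48
sum(yi*x_{i+1}) = 3*(-5) + 4*(-6) - 2*6 + 0*5 = -51
Area = |48 + 51|/2 = 99/2 = 49.5000

49.5000 sq units


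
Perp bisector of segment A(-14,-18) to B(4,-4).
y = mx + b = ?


Midpoint = (-5, -11)
Slope of AB = dy/dx = 14/18 = 0.7778
Perp slope = -dx/dy = -18/14 = -1.2857
b = My - (perp slope)*Mx = -11 + (18*(-5))/14 = -11 - 6.4286 = -17.4286

y = -1.2857x - 17.4286


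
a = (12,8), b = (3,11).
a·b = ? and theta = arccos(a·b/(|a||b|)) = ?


a·b = 12*3 + 8*11 = 36 + 88 = 124
|a| = sqrt(144+64) = 14.4222
|b| = sqrt(9+121) = 11.4018
cos(theta) = 124/(sqrt(208)*sqrt(130)) = 124/sqrt(27040) = 0.754082
theta = arccos(124/sqrt(27040)) = 41.0548 degrees

a·b = 124, theta = 41.0548 deg


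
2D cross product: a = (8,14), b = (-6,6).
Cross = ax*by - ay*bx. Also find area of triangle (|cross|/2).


cross = 8*6 - 14*(-6) = 48 + 84 = 132
Triangle area = |132|/2 = 132/2 = 66.0000

cross = 132, triangle area = 66.0000


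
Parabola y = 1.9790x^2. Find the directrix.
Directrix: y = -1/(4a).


a = 1.9790
1/(4a) = 0.1263
directrix: y = -0.1263 = -0.1263

y = -0.1263


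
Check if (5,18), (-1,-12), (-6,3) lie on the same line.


5*(-12-3) - 1*(3-18) - 6*(18+ 12)
= -75 + 15 - 180 = -240

No, not collinear (determinant = -240)


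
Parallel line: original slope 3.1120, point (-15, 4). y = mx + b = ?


Parallel lines have equal slopes.
m2 = 3.1120
b2 = 4 - 3.1120*(-15) = 50.6800

y = 3.1120x + 50.6800


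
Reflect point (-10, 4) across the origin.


Reflection rule for origin: (-x, -y)
(-10, 4) -> (10, -4)

(10, -4)


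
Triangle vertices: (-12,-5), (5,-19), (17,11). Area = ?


-12*(-19-11) = 360
5*(11+ 5) = 80
17*(-5+ 19) = 238
sum = 678
Area = |678|/2 = 339.0000

339.0000 sq units


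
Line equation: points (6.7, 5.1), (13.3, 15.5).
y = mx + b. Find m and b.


m = (10.4)/(6.6) = 1.5758
b = y1 - m*x1 = 5.1 - (10.4*6.7)/(6.6) = 5.1 - 10.5576 = -5.4576

y = 1.5758x - 5.4576


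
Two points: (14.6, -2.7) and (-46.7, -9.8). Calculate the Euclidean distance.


dx = -46.7 - 14.6 = -61.3
dy = -9.8 + 2.7 = -7.1
d = sqrt(3757.69 + 50.41) = sqrt(3808.1) = 61.7098

61.7098


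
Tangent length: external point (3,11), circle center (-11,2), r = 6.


d = sqrt((3+ 11)^2 + (11-2)^2) = sqrt(196+81) = 16.6433
L = sqrt(277.0000 - 36) = sqrt(241.0000) = 15.5242

15.5242


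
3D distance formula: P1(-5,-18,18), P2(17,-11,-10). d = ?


dx=22, dy=7, dz=-28
d = sqrt(484+49+784) = sqrt(1317) = 36.2905

36.2905


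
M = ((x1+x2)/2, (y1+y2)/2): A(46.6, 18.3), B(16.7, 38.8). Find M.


Mx = (46.6 + 16.7)/2 = 63.3/2 = 31.6500
My = (18.3 + 38.8)/2 = 57.1/2 = 28.5500

(31.6500, 28.5500)


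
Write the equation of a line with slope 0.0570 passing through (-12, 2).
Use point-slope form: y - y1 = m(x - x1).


y - 2 = 0.0570(x + 12)
y = 0.0570x + 2 - 0.0570*(-12)
y = 0.0570x + 2.6840

y = 0.0570x + 2.6840


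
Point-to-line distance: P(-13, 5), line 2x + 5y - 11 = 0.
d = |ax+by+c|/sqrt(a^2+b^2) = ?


|2*(-13) + 5*5 - 11| = |-12| = 12
sqrt(4 + 25) = sqrt(29) = 5.3852
d = 12/sqrt(29) = 2.2283

2.2283


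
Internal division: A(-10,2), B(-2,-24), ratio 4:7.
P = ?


Px = (4*(-2) + 7*(-10))/11 = -78/11 = -7.0909
Py = (4*(-24) + 7*2)/11 = -82/11 = -7.4545

P = (-7.0909, -7.4545)


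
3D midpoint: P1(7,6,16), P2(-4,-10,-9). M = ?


Mx = (7- 4)/2 = 1.5000
My = (6- 10)/2 = -2.0000
Mz = (16- 9)/2 = 3.5000

M = (1.5000, -2.0000, 3.5000)


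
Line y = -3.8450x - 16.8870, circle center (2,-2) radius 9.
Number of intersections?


Substitute y = -3.8450x - 16.8870: (x-2)^2 + (-3.8450x- 16.8870+ 2)^2 = 81
Expand to Ax^2 + Bx + C = 0, where b-k = -14.887
A = 1+m^2 = 15.784025
B = 2(m(b-k) - h) = 2(-3.8450*(-14.887) - 2) = 110.48103
C = h^2 + (b-k)^2 - r^2 = 4 + 221.622769 - 81 = 144.622769
disc = B^2-4AC = 12206.0580 - 9130.9176 = 3075.1404
disc > 0

2 intersection points


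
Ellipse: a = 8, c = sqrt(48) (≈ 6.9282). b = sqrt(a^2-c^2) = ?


b^2 = 8^2 - (sqrt(48))^2 = 64 - 48 = 16
b = sqrt(16) = 4

b = 4


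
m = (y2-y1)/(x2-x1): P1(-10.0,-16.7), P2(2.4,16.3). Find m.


dy = 16.3 + 16.7 = 33.0
dx = 2.4 + 10.0 = 12.4
m = 33.0/12.4 = 2.6613

m = 2.6613


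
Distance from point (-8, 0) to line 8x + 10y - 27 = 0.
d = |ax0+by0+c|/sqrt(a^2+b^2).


|8*(-8) + 10*0 - 27| = |-91| = 91
sqrt(64 + 100) = sqrt(164) = 12.8062
d = 91/sqrt(164) = 7.1059

7.1059


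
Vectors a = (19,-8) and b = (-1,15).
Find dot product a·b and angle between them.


a·b = 19*(-1) - 8*15 = -19 - 120 = -139
|a| = sqrt(361+64) = 20.6155
|b| = sqrt(1+225) = 15.0333
cos(theta) = -139/(sqrt(425)*sqrt(226)) = -139/sqrt(96050) = -0.448504
theta = arccos(-139/sqrt(96050)) = 116.6477 degrees

a·b = -139, theta = 116.6477 deg


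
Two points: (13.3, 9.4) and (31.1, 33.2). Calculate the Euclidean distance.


dx = 31.1 - 13.3 = 17.8
dy = 33.2 - 9.4 = 23.8
d = sqrt(316.84 + 566.44) = sqrt(883.28) = 29.7200

29.7200


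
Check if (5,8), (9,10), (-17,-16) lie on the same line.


5*(10+ 16) + 9*(-16-8) - 17*(8-10)
= 130 - 216 + 34 = -52

No, not collinear (determinant = -52)


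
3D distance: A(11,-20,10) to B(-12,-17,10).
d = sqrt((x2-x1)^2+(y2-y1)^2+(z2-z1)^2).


dx=-23, dy=3, dz=0
d = sqrt(529+9+0) = sqrt(538) = 23.1948

23.1948


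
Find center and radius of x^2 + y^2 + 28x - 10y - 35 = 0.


h = -D/2 = -28/2 = -14
k = -E/2 = 10/2 = 5
r^2 = h^2 + k^2 - F = 196 + 25 + 35 = 256
r = 16

Center (-14, 5), radius = 16


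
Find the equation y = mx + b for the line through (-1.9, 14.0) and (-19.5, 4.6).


m = (-9.4)/(-17.6) = 0.5341
b = y1 - m*x1 = 14.0 - (-9.4*(-1.9))/(-17.6) = 14.0 + 1.0148 = 15.0148

y = 0.5341x + 15.0148


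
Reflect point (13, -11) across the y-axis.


Reflection rule for y-axis: (-x, y)
(13, -11) -> (-13, -11)

(-13, -11)


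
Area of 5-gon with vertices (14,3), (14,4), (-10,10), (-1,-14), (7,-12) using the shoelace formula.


sum(xi*y_{i+1}) = 14*4 + 14*10 - 10*(-14) - 1*(-12) + 7*3 = 369
sum(yi*x_{i+1}) = 3*14 + 4*(-10) + 10*(-1) - 14*7 - 12*14 = -274
Area = |369 + 274|/2 = 643/2 = 321.5000

321.5000 sq units


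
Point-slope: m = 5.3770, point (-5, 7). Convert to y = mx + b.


y - 7 = 5.3770(x + 5)
y = 5.3770x + 7 - 5.3770*(-5)
y = 5.3770x + 33.8850

y = 5.3770x + 33.8850


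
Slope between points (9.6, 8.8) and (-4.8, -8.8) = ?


dy = -8.8 - 8.8 = -17.6
dx = -4.8 - 9.6 = -14.4
m = -17.6/(-14.4) = 1.2222

m = 1.2222


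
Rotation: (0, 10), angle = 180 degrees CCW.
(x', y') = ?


cos(180) = -1, sin(180) = 0
x' = 0*(-1) - 10*0 = 0
y' = 0*0 + 10*(-1) = -10

(0, -10)


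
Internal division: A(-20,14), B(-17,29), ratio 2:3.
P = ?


Px = (2*(-17) + 3*(-20))/5 = -94/5 = -18.8000
Py = (2*29 + 3*14)/5 = 100/5 = 20.0000

P = (-18.8000, 20.0000)


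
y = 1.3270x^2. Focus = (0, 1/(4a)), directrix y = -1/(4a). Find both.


a = 1.3270
1/(4a) = 0.1884
Focus = (0, 0.1884)
Directrix: y = -0.1884

Focus = (0, 0.1884), Directrix: y = -0.1884


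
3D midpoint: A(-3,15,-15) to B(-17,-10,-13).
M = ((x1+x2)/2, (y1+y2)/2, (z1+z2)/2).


Mx = (-3- 17)/2 = -10.0000
My = (15- 10)/2 = 2.5000
Mz = (-15- 13)/2 = -14.0000

M = (-10.0000, 2.5000, -14.0000)


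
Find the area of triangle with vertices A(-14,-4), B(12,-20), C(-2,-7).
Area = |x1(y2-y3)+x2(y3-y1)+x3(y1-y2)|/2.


-14*(-20+ 7) = 182
12*(-7+ 4) = -36
-2*(-4+ 20) = -32
sum = 114
Area = |114|/2 = 57.0000

57.0000 sq units


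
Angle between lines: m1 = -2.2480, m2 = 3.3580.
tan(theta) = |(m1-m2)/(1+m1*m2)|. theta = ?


m1-m2 = -5.606
1+m1*m2 = -6.548784
tan(theta) = |-5.606/(-6.548784)| = 0.856037
theta = arctan(|-5.606/(-6.548784)|) = 40.5647 degrees (acute angle)

40.5647 degrees


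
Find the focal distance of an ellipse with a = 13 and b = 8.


c^2 = 13^2 - 8^2 = 169 - 64 = 105
c = sqrt(105) = 10.2470

c = 10.2470


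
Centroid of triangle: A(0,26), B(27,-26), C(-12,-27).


Gx = (0+27- 12)/3 = 15/3 = 5.0000
Gy = (26- 26- 27)/3 = -27/3 = -9.0000

G = (5.0000, -9.0000)


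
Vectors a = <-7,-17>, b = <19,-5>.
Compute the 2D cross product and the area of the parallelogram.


cross = -7*(-5) + 17*19 = 35 + 323 = 358
Parallelogram area = |358| = 358

cross = 358, parallelogram area = 358


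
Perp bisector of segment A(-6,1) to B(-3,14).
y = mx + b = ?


Midpoint = (-4.5, 7.5)
Slope of AB = dy/dx = 13/3 = 4.3333
Perp slope = -dx/dy = -3/13 = -0.2308
b = My - (perp slope)*Mx = 7.5 + (3*(-4.5))/13 = 7.5 - 1.0385 = 6.4615

y = -0.2308x + 6.4615


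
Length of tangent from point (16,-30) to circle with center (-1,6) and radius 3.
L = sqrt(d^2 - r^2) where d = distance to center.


d = sqrt((16+ 1)^2 + (-30-6)^2) = sqrt(289+1296) = 39.8121
L = sqrt(1585.0000 - 9) = sqrt(1576.0000) = 39.6989

39.6989


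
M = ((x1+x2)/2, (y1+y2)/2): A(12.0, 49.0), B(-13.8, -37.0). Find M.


Mx = (12.0 - 13.8)/2 = -1.8/2 = -0.9000
My = (49.0 - 37.0)/2 = 12.0/2 = 6.0000

(-0.9000, 6.0000)


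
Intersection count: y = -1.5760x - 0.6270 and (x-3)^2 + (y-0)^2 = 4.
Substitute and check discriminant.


Substitute y = -1.5760x - 0.6270: (x-3)^2 + (-1.5760x- 0.6270-0)^2 = 4
Expand to Ax^2 + Bx + C = 0, where b-k = -0.627
A = 1+m^2 = 3.483776
B = 2(m(b-k) - h) = 2(-1.5760*(-0.627) - 3) = -4.023696
C = h^2 + (b-k)^2 - r^2 = 9 + 0.393129 - 4 = 5.393129
disc = B^2-4AC = 16.1901 - 75.1538 = -58.9637
disc < 0

0 intersection points


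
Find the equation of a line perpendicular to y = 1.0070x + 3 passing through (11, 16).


Perpendicular slope = -1/m1 = -1/1.0070 = -0.9930
b2 = y0 - m2*x0 = 16 + 11/1.0070 = 16 + 10.9235 = 26.9235

y = -0.9930x + 26.9235


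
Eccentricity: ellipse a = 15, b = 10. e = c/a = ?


c = sqrt(225-100) = sqrt(125) = 11.1803
e = c/a = sqrt(125)/15 = 0.7454

e = 0.7454


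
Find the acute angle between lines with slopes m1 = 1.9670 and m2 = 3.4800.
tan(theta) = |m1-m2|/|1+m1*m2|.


m1-m2 = -1.513
1+m1*m2 = 7.84516
tan(theta) = |-1.513/7.84516| = 0.192858
theta = arctan(|-1.513/7.84516|) = 10.9159 degrees (acute angle)

10.9159 degrees


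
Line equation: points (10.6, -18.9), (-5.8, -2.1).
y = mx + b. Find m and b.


m = (16.8)/(-16.4) = -1.0244
b = y1 - m*x1 = -18.9 - (16.8*10.6)/(-16.4) = -18.9 + 10.8585 = -8.0415

y = -1.0244x - 8.0415


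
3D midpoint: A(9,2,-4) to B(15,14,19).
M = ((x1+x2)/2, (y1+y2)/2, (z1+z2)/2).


Mx = (9+15)/2 = 12.0000
My = (2+14)/2 = 8.0000
Mz = (-4+19)/2 = 7.5000

M = (12.0000, 8.0000, 7.5000)


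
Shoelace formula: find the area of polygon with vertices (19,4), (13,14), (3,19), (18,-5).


sum(xi*y_{i+1}) = 19*14 + 13*19 + 3*(-5) + 18*4 = 570
sum(yi*x_{i+1}) = 4*13 + 14*3 + 19*18 - 5*19 = 341
Area = |570 - 341|/2 = 229/2 = 114.5000

114.5000 sq units


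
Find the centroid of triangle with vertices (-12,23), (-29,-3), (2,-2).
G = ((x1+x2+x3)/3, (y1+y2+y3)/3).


Gx = (-12- 29+2)/3 = -39/3 = -13.0000
Gy = (23- 3- 2)/3 = 18/3 = 6.0000

G = (-13.0000, 6.0000)


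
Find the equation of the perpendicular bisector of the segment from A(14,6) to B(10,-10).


Midpoint = (12, -2)
Slope of AB = dy/dx = -16/(-4) = 4.0000
Perp slope = -dx/dy = -4/16 = -0.2500
b = My - (perp slope)*Mx = -2 + (-4*12)/(-16) = -2 + 3.0000 = 1.0000

y = -0.2500x + 1.0000


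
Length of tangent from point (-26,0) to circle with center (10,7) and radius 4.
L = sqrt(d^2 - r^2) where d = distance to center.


d = sqrt((-26-10)^2 + (0-7)^2) = sqrt(1296+49) = 36.6742
L = sqrt(1345.0000 - 16) = sqrt(1329.0000) = 36.4555

36.4555


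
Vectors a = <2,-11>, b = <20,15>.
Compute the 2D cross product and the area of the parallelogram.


cross = 2*15 + 11*20 = 30 + 220 = 250
Parallelogram area = |250| = 250

cross = 250, parallelogram area = 250


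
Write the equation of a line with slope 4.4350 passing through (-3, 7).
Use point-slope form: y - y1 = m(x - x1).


y - 7 = 4.4350(x + 3)
y = 4.4350x + 7 - 4.4350*(-3)
y = 4.4350x + 20.3050

y = 4.4350x + 20.3050


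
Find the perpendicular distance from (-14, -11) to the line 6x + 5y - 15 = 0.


|6*(-14) + 5*(-11) - 15| = |-154| = 154
sqrt(36 + 25) = sqrt(61) = 7.8102
d = 154/sqrt(61) = 19.7177

19.7177


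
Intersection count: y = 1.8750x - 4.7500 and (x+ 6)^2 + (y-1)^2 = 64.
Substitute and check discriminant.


Substitute y = 1.8750x - 4.7500: (x+ 6)^2 + (1.8750x- 4.7500-1)^2 = 64
Expand to Ax^2 + Bx + C = 0, where b-k = -5.75
A = 1+m^2 = 4.515625
B = 2(m(b-k) - h) = 2(1.8750*(-5.75) + 6) = -9.5625
C = h^2 + (b-k)^2 - r^2 = 36 + 33.0625 - 64 = 5.0625
disc = B^2-4AC = 91.4414 - 91.4414 = 0
disc = 0

1 intersection point (tangent)


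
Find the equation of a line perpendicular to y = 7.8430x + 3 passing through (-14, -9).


Perpendicular slope = -1/m1 = -1/7.8430 = -0.1275
b2 = y0 - m2*x0 = -9 - 14/7.8430 = -9 - 1.7850 = -10.7850

y = -0.1275x - 10.7850


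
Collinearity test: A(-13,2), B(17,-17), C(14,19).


-13*(-17-19) + 17*(19-2) + 14*(2+ 17)
= 468 + 289 + 266 = 1023

No, not collinear (determinant = 1023)


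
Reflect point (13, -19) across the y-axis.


Reflection rule for y-axis: (-x, y)
(13, -19) -> (-13, -19)

(-13, -19)


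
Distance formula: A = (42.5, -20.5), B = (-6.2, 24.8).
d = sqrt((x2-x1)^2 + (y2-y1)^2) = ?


dx = -6.2 - 42.5 = -48.7
dy = 24.8 + 20.5 = 45.3
d = sqrt(2371.69 + 2052.09) = sqrt(4423.78) = 66.5115

66.5115


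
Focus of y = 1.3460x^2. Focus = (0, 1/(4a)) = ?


a = 1.3460
4a = 5.3840
focus = (0, 1/5.3840) = (0, 0.1857)

Focus = (0, 0.1857)


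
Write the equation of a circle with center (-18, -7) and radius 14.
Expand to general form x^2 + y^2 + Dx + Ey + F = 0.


(x+ 18)^2 + (y+ 7)^2 = 14^2
D = -2h = 36, E = -2k = 14
F = h^2+k^2-r^2 = 324+49-196 = 177

x^2 + y^2 + 36x + 14y + 177 = 0


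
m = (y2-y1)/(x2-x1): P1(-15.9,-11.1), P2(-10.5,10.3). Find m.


dy = 10.3 + 11.1 = 21.4
dx = -10.5 + 15.9 = 5.4
m = 21.4/5.4 = 3.9630

m = 3.9630


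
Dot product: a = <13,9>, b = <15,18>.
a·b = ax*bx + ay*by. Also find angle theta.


a·b = 13*15 + 9*18 = 195 + 162 = 357
|a| = sqrt(169+81) = 15.8114
|b| = sqrt(225+324) = 23.4307
cos(theta) = 357/(sqrt(250)*sqrt(549)) = 357/sqrt(137250) = 0.963634
theta = arccos(357/sqrt(137250)) = 15.4993 degrees

a·b = 357, theta = 15.4993 deg


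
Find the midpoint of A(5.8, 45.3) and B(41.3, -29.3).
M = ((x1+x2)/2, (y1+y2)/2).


Mx = (5.8 + 41.3)/2 = 47.1/2 = 23.5500
My = (45.3 - 29.3)/2 = 16/2 = 8.0000

(23.5500, 8.0000)


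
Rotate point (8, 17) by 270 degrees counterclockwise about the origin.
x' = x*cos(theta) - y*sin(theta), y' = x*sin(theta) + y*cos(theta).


cos(270) = 0, sin(270) = -1
x' = 8*0 - 17*(-1) = 17
y' = 8*(-1) + 17*0 = -8

(17, -8)


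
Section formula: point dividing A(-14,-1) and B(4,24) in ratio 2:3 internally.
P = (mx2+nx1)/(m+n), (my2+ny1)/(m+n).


Px = (2*4 + 3*(-14))/5 = -34/5 = -6.8000
Py = (2*24 + 3*(-1))/5 = 45/5 = 9.0000

P = (-6.8000, 9.0000)


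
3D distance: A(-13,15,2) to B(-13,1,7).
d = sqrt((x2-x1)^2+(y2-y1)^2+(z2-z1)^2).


dx=0, dy=-14, dz=5
d = sqrt(0+196+25) = sqrt(221) = 14.8661

14.8661


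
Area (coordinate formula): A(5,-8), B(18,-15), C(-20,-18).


5*(-15+ 18) = 15
18*(-18+ 8) = -180
-20*(-8+ 15) = -140
sum = -305
Area = |-305|/2 = 152.5000

152.5000 sq units


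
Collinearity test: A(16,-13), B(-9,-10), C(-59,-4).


16*(-10+ 4) - 9*(-4+ 13) - 59*(-13+ 10)
= -96 - 81 + 177 = 0

Yes, collinear (determinant = 0)


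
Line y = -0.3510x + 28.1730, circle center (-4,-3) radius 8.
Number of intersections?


Substitute y = -0.3510x + 28.1730: (x+ 4)^2 + (-0.3510x+28.1730+ 3)^2 = 64
Expand to Ax^2 + Bx + C = 0, where b-k = 31.173
A = 1+m^2 = 1.123201
B = 2(m(b-k) - h) = 2(-0.3510*31.173 + 4) = -13.883446
C = h^2 + (b-k)^2 - r^2 = 16 + 971.755929 - 64 = 923.755929
disc = B^2-4AC = 192.7501 - 4150.2543 = -3957.5042
disc < 0

0 intersection points


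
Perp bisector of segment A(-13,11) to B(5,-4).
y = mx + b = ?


Midpoint = (-4, 3.5)
Slope of AB = dy/dx = -15/18 = -0.8333
Perp slope = -dx/dy = 18/15 = 1.2000
b = My - (perp slope)*Mx = 3.5 + (18*(-4))/(-15) = 3.5 + 4.8000 = 8.3000

y = 1.2000x + 8.3000


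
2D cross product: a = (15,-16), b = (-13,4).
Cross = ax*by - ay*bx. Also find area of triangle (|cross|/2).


cross = 15*4 + 16*(-13) = 60 - 208 = -148
Triangle area = |-148|/2 = 148/2 = 74.0000

cross = -148, triangle area = 74.0000


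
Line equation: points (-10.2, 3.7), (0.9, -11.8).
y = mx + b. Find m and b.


m = (-15.5)/(11.1) = -1.3964
b = y1 - m*x1 = 3.7 - (-15.5*(-10.2))/(11.1) = 3.7 - 14.2432 = -10.5432

y = -1.3964x - 10.5432


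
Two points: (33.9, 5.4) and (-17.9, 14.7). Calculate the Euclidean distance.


dx = -17.9 - 33.9 = -51.8
dy = 14.7 - 5.4 = 9.3
d = sqrt(2683.24 + 86.49) = sqrt(2769.73) = 52.6282

52.6282


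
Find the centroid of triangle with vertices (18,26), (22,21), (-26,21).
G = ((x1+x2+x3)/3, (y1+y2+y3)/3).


Gx = (18+22- 26)/3 = 14/3 = 4.6667
Gy = (26+21+21)/3 = 68/3 = 22.6667

G = (4.6667, 22.6667)


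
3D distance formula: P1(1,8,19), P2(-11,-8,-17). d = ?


dx=-12, dy=-16, dz=-36
d = sqrt(144+256+1296) = sqrt(1696) = 41.1825

41.1825


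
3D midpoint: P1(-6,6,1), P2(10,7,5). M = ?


Mx = (-6+10)/2 = 2.0000
My = (6+7)/2 = 6.5000
Mz = (1+5)/2 = 3.0000

M = (2.0000, 6.5000, 3.0000)


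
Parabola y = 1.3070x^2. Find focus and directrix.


a = 1.3070
1/(4a) = 0.1913
Focus = (0, 0.1913)
Directrix: y = -0.1913

Focus = (0, 0.1913), Directrix: y = -0.1913


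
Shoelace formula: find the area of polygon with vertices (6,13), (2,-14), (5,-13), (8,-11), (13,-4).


sum(xi*y_{i+1}) = 6*(-14) + 2*(-13) + 5*(-11) + 8*(-4) + 13*13 = -28
sum(yi*x_{i+1}) = 13*2 - 14*5 - 13*8 - 11*13 - 4*6 = -315
Area = |-28 + 315|/2 = 287/2 = 143.5000

143.5000 sq units


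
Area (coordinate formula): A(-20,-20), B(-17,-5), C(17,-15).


-20*(-5+ 15) = -200
-17*(-15+ 20) = -85
17*(-20+ 5) = -255
sum = -540
Area = |-540|/2 = 270.0000

270.0000 sq units


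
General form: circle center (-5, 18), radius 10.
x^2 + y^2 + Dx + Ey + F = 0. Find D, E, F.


(x+ 5)^2 + (y-18)^2 = 10^2
D = -2h = 10, E = -2k = -36
F = h^2+k^2-r^2 = 25+324-100 = 249

D = 10, E = -36, F = 249


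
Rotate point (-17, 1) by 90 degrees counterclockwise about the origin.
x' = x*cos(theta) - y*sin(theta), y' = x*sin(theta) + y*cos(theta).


cos(90) = 0, sin(90) = 1
x' = -17*0 - 1*1 = -1
y' = -17*1 + 1*0 = -17

(-1, -17)


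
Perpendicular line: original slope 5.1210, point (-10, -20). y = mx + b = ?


Perpendicular slope = -1/m1 = -1/5.1210 = -0.1953
b2 = y0 - m2*x0 = -20 - 10/5.1210 = -20 - 1.9527 = -21.9527

y = -0.1953x - 21.9527


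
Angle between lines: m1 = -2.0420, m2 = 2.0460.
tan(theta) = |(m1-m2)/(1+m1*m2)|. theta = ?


m1-m2 = -4.088
1+m1*m2 = -3.177932
tan(theta) = |-4.088/(-3.177932)| = 1.286371
theta = arctan(|-4.088/(-3.177932)|) = 52.1392 degrees (acute angle)

52.1392 degrees


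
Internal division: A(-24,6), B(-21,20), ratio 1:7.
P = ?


Px = (1*(-21) + 7*(-24))/8 = -189/8 = -23.6250
Py = (1*20 + 7*6)/8 = 62/8 = 7.7500

P = (-23.6250, 7.7500)


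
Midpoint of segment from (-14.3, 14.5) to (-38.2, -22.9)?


Mx = (-14.3 - 38.2)/2 = -52.5/2 = -26.2500
My = (14.5 - 22.9)/2 = -8.4/2 = -4.2000

(-26.2500, -4.2000)


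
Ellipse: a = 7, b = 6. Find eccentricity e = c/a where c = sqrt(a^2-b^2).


c = sqrt(49-36) = sqrt(13) = 3.6056
e = c/a = sqrt(13)/7 = 0.5151

e = 0.5151


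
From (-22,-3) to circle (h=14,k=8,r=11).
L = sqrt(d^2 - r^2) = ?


d = sqrt((-22-14)^2 + (-3-8)^2) = sqrt(1296+121) = 37.6431
L = sqrt(1417.0000 - 121) = sqrt(1296.0000) = 36.0000

36.0000


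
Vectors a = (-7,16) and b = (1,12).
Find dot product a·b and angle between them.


a·b = -7*1 + 16*12 = -7 + 192 = 185
|a| = sqrt(49+256) = 17.4642
|b| = sqrt(1+144) = 12.0416
cos(theta) = 185/(sqrt(305)*sqrt(145)) = 185/sqrt(44225) = 0.879707
theta = arccos(185/sqrt(44225)) = 28.3930 degrees

a·b = 185, theta = 28.3930 deg


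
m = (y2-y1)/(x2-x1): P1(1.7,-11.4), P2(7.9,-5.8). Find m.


dy = -5.8 + 11.4 = 5.6
dx = 7.9 - 1.7 = 6.2
m = 5.6/6.2 = 0.9032

m = 0.9032


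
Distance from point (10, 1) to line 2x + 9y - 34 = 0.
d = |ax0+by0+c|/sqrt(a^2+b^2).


|2*10 + 9*1 - 34| = |-5| = 5
sqrt(4 + 81) = sqrt(85) = 9.2195
d = 5/sqrt(85) = 0.5423

0.5423


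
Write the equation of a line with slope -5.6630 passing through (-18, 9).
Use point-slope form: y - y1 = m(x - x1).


y - 9 = -5.6630(x + 18)
y = -5.6630x + 9 + 5.6630*(-18)
y = -5.6630x - 92.9340

y = -5.6630x - 92.9340


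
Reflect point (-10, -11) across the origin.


Reflection rule for origin: (-x, -y)
(-10, -11) -> (10, 11)

(10, 11)


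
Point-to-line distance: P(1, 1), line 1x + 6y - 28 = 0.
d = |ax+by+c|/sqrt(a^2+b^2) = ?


|1*1 + 6*1 - 28| = |-21| = 21
sqrt(1 + 36) = sqrt(37) = 6.0828
d = 21/sqrt(37) = 3.4524

3.4524


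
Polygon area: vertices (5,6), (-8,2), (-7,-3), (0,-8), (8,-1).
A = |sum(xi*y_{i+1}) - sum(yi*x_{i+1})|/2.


sum(xi*y_{i+1}) = 5*2 - 8*(-3) - 7*(-8) + 0*(-1) + 8*6 = 138
sum(yi*x_{i+1}) = 6*(-8) + 2*(-7) - 3*0 - 8*8 - 1*5 = -131
Area = |138 + 131|/2 = 269/2 = 134.5000

134.5000 sq units


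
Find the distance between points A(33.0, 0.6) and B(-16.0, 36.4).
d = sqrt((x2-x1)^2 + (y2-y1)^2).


dx = -16.0 - 33.0 = -49.0
dy = 36.4 - 0.6 = 35.8
d = sqrt(2401.0 + 1281.64) = sqrt(3682.64) = 60.6848

60.6848


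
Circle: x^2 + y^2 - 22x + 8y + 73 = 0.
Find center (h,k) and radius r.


h = -D/2 = 22/2 = 11
k = -E/2 = -8/2 = -4
r^2 = h^2 + k^2 - F = 121 + 16 - 73 = 64
r = 8

Center (11, -4), radius = 8


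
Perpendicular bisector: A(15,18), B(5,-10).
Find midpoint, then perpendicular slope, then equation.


Midpoint = (10, 4)
Slope of AB = dy/dx = -28/(-10) = 2.8000
Perp slope = -dx/dy = -10/28 = -0.3571
b = My - (perp slope)*Mx = 4 + (-10*10)/(-28) = 4 + 3.5714 = 7.5714

y = -0.3571x + 7.5714


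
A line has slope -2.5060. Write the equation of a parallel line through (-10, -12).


Parallel lines have equal slopes.
m2 = -2.5060
b2 = -12 + 2.5060*(-10) = -37.0600

y = -2.5060x - 37.0600


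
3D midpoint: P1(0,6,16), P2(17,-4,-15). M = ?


Mx = (0+17)/2 = 8.5000
My = (6- 4)/2 = 1.0000
Mz = (16- 15)/2 = 0.5000

M = (8.5000, 1.0000, 0.5000)


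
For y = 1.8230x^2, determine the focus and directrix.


a = 1.8230
1/(4a) = 0.1371
Focus = (0, 0.1371)
Directrix: y = -0.1371

Focus = (0, 0.1371), Directrix: y = -0.1371


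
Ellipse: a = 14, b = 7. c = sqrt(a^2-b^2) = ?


c^2 = 14^2 - 7^2 = 196 - 49 = 147
c = sqrt(147) = 12.1244

c = 12.1244


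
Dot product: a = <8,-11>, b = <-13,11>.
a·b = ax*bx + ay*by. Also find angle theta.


a·b = 8*(-13) - 11*11 = -104 - 121 = -225
|a| = sqrt(64+121) = 13.6015
|b| = sqrt(169+121) = 17.0294
cos(theta) = -225/(sqrt(185)*sqrt(290)) = -225/sqrt(53650) = -0.971399
theta = arccos(-225/sqrt(53650)) = 166.2637 degrees

a·b = -225, theta = 166.2637 deg


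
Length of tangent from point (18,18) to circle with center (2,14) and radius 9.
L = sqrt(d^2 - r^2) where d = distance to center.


d = sqrt((18-2)^2 + (18-14)^2) = sqrt(256+16) = 16.4924
L = sqrt(272.0000 - 81) = sqrt(191.0000) = 13.8203

13.8203


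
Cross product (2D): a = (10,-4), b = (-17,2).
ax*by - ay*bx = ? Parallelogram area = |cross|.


cross = 10*2 + 4*(-17) = 20 - 68 = -48
Parallelogram area = |-48| = 48

cross = -48, parallelogram area = 48


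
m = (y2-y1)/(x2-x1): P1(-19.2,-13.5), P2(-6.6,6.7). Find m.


dy = 6.7 + 13.5 = 20.2
dx = -6.6 + 19.2 = 12.6
m = 20.2/12.6 = 1.6032

m = 1.6032


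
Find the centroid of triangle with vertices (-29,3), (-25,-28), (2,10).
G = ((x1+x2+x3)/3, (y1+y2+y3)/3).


Gx = (-29- 25+2)/3 = -52/3 = -17.3333
Gy = (3- 28+10)/3 = -15/3 = -5.0000

G = (-17.3333, -5.0000)


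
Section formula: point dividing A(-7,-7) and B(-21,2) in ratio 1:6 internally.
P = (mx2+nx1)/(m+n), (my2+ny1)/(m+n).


Px = (1*(-21) + 6*(-7))/7 = -63/7 = -9.0000
Py = (1*2 + 6*(-7))/7 = -40/7 = -5.7143

P = (-9.0000, -5.7143)


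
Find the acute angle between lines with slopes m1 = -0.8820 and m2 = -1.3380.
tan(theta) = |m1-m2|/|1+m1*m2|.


m1-m2 = 0.456
1+m1*m2 = 2.180116
tan(theta) = |0.456/2.180116| = 0.209163
theta = arctan(|0.456/2.180116|) = 11.8139 degrees (acute angle)

11.8139 degrees


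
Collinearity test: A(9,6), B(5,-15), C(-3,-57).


9*(-15+ 57) + 5*(-57-6) - 3*(6+ 15)
= 378 - 315 - 63 = 0

Yes, collinear (determinant = 0)


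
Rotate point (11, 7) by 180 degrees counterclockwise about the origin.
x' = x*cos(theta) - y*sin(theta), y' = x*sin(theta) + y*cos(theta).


cos(180) = -1, sin(180) = 0
x' = 11*(-1) - 7*0 = -11
y' = 11*0 + 7*(-1) = -7

(-11, -7)


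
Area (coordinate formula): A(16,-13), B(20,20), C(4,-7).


16*(20+ 7) = 432
20*(-7+ 13) = 120
4*(-13-20) = -132
sum = 420
Area = |420|/2 = 210.0000

210.0000 sq units


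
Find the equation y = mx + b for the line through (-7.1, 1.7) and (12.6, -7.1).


m = (-8.8)/(19.7) = -0.4467
b = y1 - m*x1 = 1.7 - (-8.8*(-7.1))/(19.7) = 1.7 - 3.1716 = -1.4716

y = -0.4467x - 1.4716


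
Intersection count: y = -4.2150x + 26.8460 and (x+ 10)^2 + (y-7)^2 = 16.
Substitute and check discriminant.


Substitute y = -4.2150x + 26.8460: (x+ 10)^2 + (-4.2150x+26.8460-7)^2 = 16
Expand to Ax^2 + Bx + C = 0, where b-k = 19.846
A = 1+m^2 = 18.766225
B = 2(m(b-k) - h) = 2(-4.2150*19.846 + 10) = -147.30178
C = h^2 + (b-k)^2 - r^2 = 100 + 393.863716 - 16 = 477.863716
disc = B^2-4AC = 21697.8144 - 35870.7921 = -14172.9777
disc < 0

0 intersection points


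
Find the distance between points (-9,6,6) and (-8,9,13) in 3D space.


dx=1, dy=3, dz=7
d = sqrt(1+9+49) = sqrt(59) = 7.6811

7.6811


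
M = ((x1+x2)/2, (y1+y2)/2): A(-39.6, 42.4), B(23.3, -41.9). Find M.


Mx = (-39.6 + 23.3)/2 = -16.3/2 = -8.1500
My = (42.4 - 41.9)/2 = 0.5/2 = 0.2500

(-8.1500, 0.2500)


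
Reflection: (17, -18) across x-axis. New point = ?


Reflection rule for x-axis: (x, -y)
(17, -18) -> (17, 18)

(17, 18)


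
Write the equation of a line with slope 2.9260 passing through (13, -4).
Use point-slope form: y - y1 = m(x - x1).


y + 4 = 2.9260(x - 13)
y = 2.9260x - 4 - 2.9260*13
y = 2.9260x - 42.0380

y = 2.9260x - 42.0380


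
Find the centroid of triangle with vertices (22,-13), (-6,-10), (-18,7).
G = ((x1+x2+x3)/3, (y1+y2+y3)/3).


Gx = (22- 6- 18)/3 = -2/3 = -0.6667
Gy = (-13- 10+7)/3 = -16/3 = -5.3333

G = (-0.6667, -5.3333)


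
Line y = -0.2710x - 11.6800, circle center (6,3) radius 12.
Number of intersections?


Substitute y = -0.2710x - 11.6800: (x-6)^2 + (-0.2710x- 11.6800-3)^2 = 144
Expand to Ax^2 + Bx + C = 0, where b-k = -14.68
A = 1+m^2 = 1.073441
B = 2(m(b-k) - h) = 2(-0.2710*(-14.68) - 6) = -4.04344
C = h^2 + (b-k)^2 - r^2 = 36 + 215.5024 - 144 = 107.5024
disc = B^2-4AC = 16.3494 - 461.5899 = -445.2405
disc < 0

0 intersection points


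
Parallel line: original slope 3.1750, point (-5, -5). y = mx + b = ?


Parallel lines have equal slopes.
m2 = 3.1750
b2 = -5 - 3.1750*(-5) = 10.8750

y = 3.1750x + 10.8750


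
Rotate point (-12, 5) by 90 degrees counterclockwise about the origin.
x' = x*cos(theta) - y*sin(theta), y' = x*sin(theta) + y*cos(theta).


cos(90) = 0, sin(90) = 1
x' = -12*0 - 5*1 = -5
y' = -12*1 + 5*0 = -12

(-5, -12)


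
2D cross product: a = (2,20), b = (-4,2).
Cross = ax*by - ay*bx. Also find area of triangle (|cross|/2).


cross = 2*2 - 20*(-4) = 4 + 80 = 84
Triangle area = |84|/2 = 84/2 = 42.0000

cross = 84, triangle area = 42.0000


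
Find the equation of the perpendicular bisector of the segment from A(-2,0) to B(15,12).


Midpoint = (6.5, 6)
Slope of AB = dy/dx = 12/17 = 0.7059
Perp slope = -dx/dy = -17/12 = -1.4167
b = My - (perp slope)*Mx = 6 + (17*6.5)/12 = 6 + 9.2083 = 15.2083

y = -1.4167x + 15.2083


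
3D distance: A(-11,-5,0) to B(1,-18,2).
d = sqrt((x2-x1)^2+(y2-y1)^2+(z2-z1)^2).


dx=12, dy=-13, dz=2
d = sqrt(144+169+4) = sqrt(317) = 17.8045

17.8045


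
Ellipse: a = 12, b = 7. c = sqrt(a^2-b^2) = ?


c^2 = 12^2 - 7^2 = 144 - 49 = 95
c = sqrt(95) = 9.7468

c = 9.7468


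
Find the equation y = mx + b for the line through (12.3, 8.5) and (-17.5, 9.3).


m = (0.8)/(-29.8) = -0.0268
b = y1 - m*x1 = 8.5 - (0.8*12.3)/(-29.8) = 8.5 + 0.3302 = 8.8302

y = -0.0268x + 8.8302


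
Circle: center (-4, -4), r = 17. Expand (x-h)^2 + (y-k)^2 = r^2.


(x+ 4)^2 + (y+ 4)^2 = 17^2
D = -2h = 8, E = -2k = 8
F = h^2+k^2-r^2 = 16+16-289 = -257

x^2 + y^2 + 8x + 8y - 257 = 0


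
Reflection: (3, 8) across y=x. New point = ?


Reflection rule for y=x: (y, x)
(3, 8) -> (8, 3)

(8, 3)


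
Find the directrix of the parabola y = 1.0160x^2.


a = 1.0160
1/(4a) = 0.2461
directrix: y = -0.2461 = -0.2461

y = -0.2461


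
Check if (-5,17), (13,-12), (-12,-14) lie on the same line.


-5*(-12+ 14) + 13*(-14-17) - 12*(17+ 12)
= -10 - 403 - 348 = -761

No, not collinear (determinant = -761)


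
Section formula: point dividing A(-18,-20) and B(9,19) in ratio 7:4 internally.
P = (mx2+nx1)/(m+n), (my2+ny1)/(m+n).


Px = (7*9 + 4*(-18))/11 = -9/11 = -0.8182
Py = (7*19 + 4*(-20))/11 = 53/11 = 4.8182

P = (-0.8182, 4.8182)


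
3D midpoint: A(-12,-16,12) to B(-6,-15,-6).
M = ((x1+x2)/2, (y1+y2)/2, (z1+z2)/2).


Mx = (-12- 6)/2 = -9.0000
My = (-16- 15)/2 = -15.5000
Mz = (12- 6)/2 = 3.0000

M = (-9.0000, -15.5000, 3.0000)


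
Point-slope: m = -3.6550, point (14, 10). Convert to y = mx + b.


y - 10 = -3.6550(x - 14)
y = -3.6550x + 10 + 3.6550*14
y = -3.6550x + 61.1700

y = -3.6550x + 61.1700


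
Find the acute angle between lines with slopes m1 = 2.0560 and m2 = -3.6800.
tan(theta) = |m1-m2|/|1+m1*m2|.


m1-m2 = 5.736
1+m1*m2 = -6.56608
tan(theta) = |5.736/(-6.56608)| = 0.873581
theta = arctan(|5.736/(-6.56608)|) = 41.1398 degrees (acute angle)

41.1398 degrees


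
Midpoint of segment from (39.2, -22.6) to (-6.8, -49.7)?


Mx = (39.2 - 6.8)/2 = 32.4/2 = 16.2000
My = (-22.6 - 49.7)/2 = -72.3/2 = -36.1500

(16.2000, -36.1500)


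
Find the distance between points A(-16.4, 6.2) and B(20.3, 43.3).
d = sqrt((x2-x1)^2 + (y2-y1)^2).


dx = 20.3 + 16.4 = 36.7
dy = 43.3 - 6.2 = 37.1
d = sqrt(1346.89 + 1376.41) = sqrt(2723.3) = 52.1852

52.1852


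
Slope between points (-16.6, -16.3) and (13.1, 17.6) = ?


dy = 17.6 + 16.3 = 33.9
dx = 13.1 + 16.6 = 29.7
m = 33.9/29.7 = 1.1414

m = 1.1414


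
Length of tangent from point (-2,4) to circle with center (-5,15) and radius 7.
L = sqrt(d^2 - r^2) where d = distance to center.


d = sqrt((-2+ 5)^2 + (4-15)^2) = sqrt(9+121) = 11.4018
L = sqrt(130.0000 - 49) = sqrt(81.0000) = 9.0000

9.0000


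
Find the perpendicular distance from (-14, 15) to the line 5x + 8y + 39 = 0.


|5*(-14) + 8*15 + 39| = |89| = 89
sqrt(25 + 64) = sqrt(89) = 9.4340
d = 89/sqrt(89) = 9.4340

9.4340


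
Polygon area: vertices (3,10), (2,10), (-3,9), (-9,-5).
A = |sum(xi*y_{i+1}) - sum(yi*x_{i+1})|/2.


sum(xi*y_{i+1}) = 3*10 + 2*9 - 3*(-5) - 9*10 = -27
sum(yi*x_{i+1}) = 10*2 + 10*(-3) + 9*(-9) - 5*3 = -106
Area = |-27 + 106|/2 = 79/2 = 39.5000

39.5000 sq units


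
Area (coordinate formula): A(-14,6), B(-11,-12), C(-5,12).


-14*(-12-12) = 336
-11*(12-6) = -66
-5*(6+ 12) = -90
sum = 180
Area = |180|/2 = 90.0000

90.0000 sq units


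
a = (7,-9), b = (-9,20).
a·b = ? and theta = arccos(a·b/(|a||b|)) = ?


a·b = 7*(-9) - 9*20 = -63 - 180 = -243
|a| = sqrt(49+81) = 11.4018
|b| = sqrt(81+400) = 21.9317
cos(theta) = -243/(sqrt(130)*sqrt(481)) = -243/sqrt(62530) = -0.971767
theta = arccos(-243/sqrt(62530)) = 166.3528 degrees

a·b = -243, theta = 166.3528 deg


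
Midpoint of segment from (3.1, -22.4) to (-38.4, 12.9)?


Mx = (3.1 - 38.4)/2 = -35.3/2 = -17.6500
My = (-22.4 + 12.9)/2 = -9.5/2 = -4.7500

(-17.6500, -4.7500)


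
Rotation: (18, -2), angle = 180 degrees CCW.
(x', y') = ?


cos(180) = -1, sin(180) = 0
x' = 18*(-1) + 2*0 = -18
y' = 18*0 - 2*(-1) = 2

(-18, 2)


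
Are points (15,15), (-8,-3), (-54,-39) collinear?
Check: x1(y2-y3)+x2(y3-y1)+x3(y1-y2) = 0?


15*(-3+ 39) - 8*(-39-15) - 54*(15+ 3)
= 540 + 432 - 972 = 0

Yes, collinear (determinant = 0)


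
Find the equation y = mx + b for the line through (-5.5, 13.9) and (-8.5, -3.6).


m = (-17.5)/(-3.0) = 5.8333
b = y1 - m*x1 = 13.9 - (-17.5*(-5.5))/(-3.0) = 13.9 + 32.0833 = 45.9833

y = 5.8333x + 45.9833


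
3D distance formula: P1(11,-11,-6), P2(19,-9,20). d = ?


dx=8, dy=2, dz=26
d = sqrt(64+4+676) = sqrt(744) = 27.2764

27.2764


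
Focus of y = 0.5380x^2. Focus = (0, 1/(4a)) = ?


a = 0.5380
4a = 2.1520
focus = (0, 1/2.1520) = (0, 0.4647)

Focus = (0, 0.4647)


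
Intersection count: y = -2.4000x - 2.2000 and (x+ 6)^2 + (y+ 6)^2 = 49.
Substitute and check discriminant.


Substitute y = -2.4000x - 2.2000: (x+ 6)^2 + (-2.4000x- 2.2000+ 6)^2 = 49
Expand to Ax^2 + Bx + C = 0, where b-k = 3.8
A = 1+m^2 = 6.76
B = 2(m(b-k) - h) = 2(-2.4000*3.8 + 6) = -6.24
C = h^2 + (b-k)^2 - r^2 = 36 + 14.44 - 49 = 1.44
disc = B^2-4AC = 38.9376 - 38.9376 = 0
disc = 0

1 intersection point (tangent)


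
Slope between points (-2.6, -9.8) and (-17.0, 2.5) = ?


dy = 2.5 + 9.8 = 12.3
dx = -17.0 + 2.6 = -14.4
m = 12.3/(-14.4) = -0.8542

m = -0.8542


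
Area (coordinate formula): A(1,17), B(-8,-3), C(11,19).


1*(-3-19) = -22
-8*(19-17) = -16
11*(17+ 3) = 220
sum = 182
Area = |182|/2 = 91.0000

91.0000 sq units


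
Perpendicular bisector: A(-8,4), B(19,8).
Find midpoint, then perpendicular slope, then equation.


Midpoint = (5.5, 6)
Slope of AB = dy/dx = 4/27 = 0.1481
Perp slope = -dx/dy = -27/4 = -6.7500
b = My - (perp slope)*Mx = 6 + (27*5.5)/4 = 6 + 37.1250 = 43.1250

y = -6.7500x + 43.1250


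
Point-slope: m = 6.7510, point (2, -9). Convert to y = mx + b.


y + 9 = 6.7510(x - 2)
y = 6.7510x - 9 - 6.7510*2
y = 6.7510x - 22.5020

y = 6.7510x - 22.5020


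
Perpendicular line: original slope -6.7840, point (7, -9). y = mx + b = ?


Perpendicular slope = -1/m1 = -1/(-6.7840) = 0.1474
b2 = y0 - m2*x0 = -9 + 7/(-6.7840) = -9 - 1.0318 = -10.0318

y = 0.1474x - 10.0318


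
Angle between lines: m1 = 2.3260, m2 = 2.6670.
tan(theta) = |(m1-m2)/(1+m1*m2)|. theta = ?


m1-m2 = -0.341
1+m1*m2 = 7.203442
tan(theta) = |-0.341/7.203442| = 0.047338
theta = arctan(|-0.341/7.203442|) = 2.7103 degrees (acute angle)

2.7103 degrees


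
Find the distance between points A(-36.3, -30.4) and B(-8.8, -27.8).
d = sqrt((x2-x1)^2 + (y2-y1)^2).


dx = -8.8 + 36.3 = 27.5
dy = -27.8 + 30.4 = 2.6
d = sqrt(756.25 + 6.76) = sqrt(763.01) = 27.6226

27.6226


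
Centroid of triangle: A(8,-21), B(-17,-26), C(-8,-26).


Gx = (8- 17- 8)/3 = -17/3 = -5.6667
Gy = (-21- 26- 26)/3 = -73/3 = -24.3333

G = (-5.6667, -24.3333)


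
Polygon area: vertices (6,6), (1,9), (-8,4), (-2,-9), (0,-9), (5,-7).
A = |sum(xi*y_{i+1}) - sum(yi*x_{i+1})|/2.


sum(xi*y_{i+1}) = 6*9 + 1*4 - 8*(-9) - 2*(-9) + 0*(-7) + 5*6 = 178
sum(yi*x_{i+1}) = 6*1 + 9*(-8) + 4*(-2) - 9*0 - 9*5 - 7*6 = -161
Area = |178 + 161|/2 = 339/2 = 169.5000

169.5000 sq units


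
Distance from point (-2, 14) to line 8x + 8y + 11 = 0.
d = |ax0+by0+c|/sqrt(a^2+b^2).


|8*(-2) + 8*14 + 11| = |107| = 107
sqrt(64 + 64) = sqrt(128) = 11.3137
d = 107/sqrt(128) = 9.4576

9.4576


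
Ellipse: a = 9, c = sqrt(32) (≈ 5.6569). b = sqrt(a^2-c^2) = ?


b^2 = 9^2 - (sqrt(32))^2 = 81 - 32 = 49
b = sqrt(49) = 7

b = 7


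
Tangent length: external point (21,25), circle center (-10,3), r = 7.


d = sqrt((21+ 10)^2 + (25-3)^2) = sqrt(961+484) = 38.0132
L = sqrt(1445.0000 - 49) = sqrt(1396.0000) = 37.3631

37.3631


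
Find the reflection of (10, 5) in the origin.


Reflection rule for origin: (-x, -y)
(10, 5) -> (-10, -5)

(-10, -5)


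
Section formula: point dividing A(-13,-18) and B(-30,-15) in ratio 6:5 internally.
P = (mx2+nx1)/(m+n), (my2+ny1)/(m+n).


Px = (6*(-30) + 5*(-13))/11 = -245/11 = -22.2727
Py = (6*(-15) + 5*(-18))/11 = -180/11 = -16.3636

P = (-22.2727, -16.3636)


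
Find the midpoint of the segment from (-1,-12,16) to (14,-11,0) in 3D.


Mx = (-1+14)/2 = 6.5000
My = (-12- 11)/2 = -11.5000
Mz = (16+0)/2 = 8.0000

M = (6.5000, -11.5000, 8.0000)


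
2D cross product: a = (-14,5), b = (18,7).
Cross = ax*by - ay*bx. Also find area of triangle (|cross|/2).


cross = -14*7 - 5*18 = -98 - 90 = -188
Triangle area = |-188|/2 = 188/2 = 94.0000

cross = -188, triangle area = 94.0000


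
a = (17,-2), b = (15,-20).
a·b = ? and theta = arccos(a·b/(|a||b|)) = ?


a·b = 17*15 - 2*(-20) = 255 + 40 = 295
|a| = sqrt(289+4) = 17.1172
|b| = sqrt(225+400) = 25.0000
cos(theta) = 295/(sqrt(293)*sqrt(625)) = 295/sqrt(183125) = 0.689363
theta = arccos(295/sqrt(183125)) = 46.4203 degrees

a·b = 295, theta = 46.4203 deg


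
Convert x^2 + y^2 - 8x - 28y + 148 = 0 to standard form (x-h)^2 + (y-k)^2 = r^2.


h = -D/2 = 8/2 = 4
k = -E/2 = 28/2 = 14
r^2 = h^2 + k^2 - F = 16 + 196 - 148 = 64
r = 8

Center (4, 14), radius = 8


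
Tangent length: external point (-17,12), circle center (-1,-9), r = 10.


d = sqrt((-17+ 1)^2 + (12+ 9)^2) = sqrt(256+441) = 26.4008
L = sqrt(697.0000 - 100) = sqrt(597.0000) = 24.4336

24.4336


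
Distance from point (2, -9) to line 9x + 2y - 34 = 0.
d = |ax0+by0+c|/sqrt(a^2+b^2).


|9*2 + 2*(-9) - 34| = |-34| = 34
sqrt(81 + 4) = sqrt(85) = 9.2195
d = 34/sqrt(85) = 3.6878

3.6878


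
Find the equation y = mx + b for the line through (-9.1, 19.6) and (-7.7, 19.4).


m = (-0.2)/(1.4) = -0.1429
b = y1 - m*x1 = 19.6 - (-0.2*(-9.1))/(1.4) = 19.6 - 1.3000 = 18.3000

y = -0.1429x + 18.3000


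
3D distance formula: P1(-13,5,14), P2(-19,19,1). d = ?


dx=-6, dy=14, dz=-13
d = sqrt(36+196+169) = sqrt(401) = 20.0250

20.0250


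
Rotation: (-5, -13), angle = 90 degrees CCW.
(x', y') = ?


cos(90) = 0, sin(90) = 1
x' = -5*0 + 13*1 = 13
y' = -5*1 - 13*0 = -5

(13, -5)
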